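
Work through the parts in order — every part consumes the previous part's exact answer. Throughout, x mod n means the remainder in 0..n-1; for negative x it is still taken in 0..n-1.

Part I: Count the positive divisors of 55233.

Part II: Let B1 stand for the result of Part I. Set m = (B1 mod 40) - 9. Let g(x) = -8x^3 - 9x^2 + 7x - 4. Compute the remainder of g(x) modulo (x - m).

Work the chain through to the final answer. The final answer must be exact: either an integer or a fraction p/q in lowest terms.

-6502

Part I: 55233 = 3^2 * 17 * 19^2; number of divisors = (2+1) * (1+1) * (2+1) = 18; answer 18
Part II: B1 = 18; m = 9; remainder = value at the root: -8*(9)^3 - 9*(9)^2 + 7*(9)^1 - 4 = (-5832) + (-729) + (63) + (-4) = -6502; answer -6502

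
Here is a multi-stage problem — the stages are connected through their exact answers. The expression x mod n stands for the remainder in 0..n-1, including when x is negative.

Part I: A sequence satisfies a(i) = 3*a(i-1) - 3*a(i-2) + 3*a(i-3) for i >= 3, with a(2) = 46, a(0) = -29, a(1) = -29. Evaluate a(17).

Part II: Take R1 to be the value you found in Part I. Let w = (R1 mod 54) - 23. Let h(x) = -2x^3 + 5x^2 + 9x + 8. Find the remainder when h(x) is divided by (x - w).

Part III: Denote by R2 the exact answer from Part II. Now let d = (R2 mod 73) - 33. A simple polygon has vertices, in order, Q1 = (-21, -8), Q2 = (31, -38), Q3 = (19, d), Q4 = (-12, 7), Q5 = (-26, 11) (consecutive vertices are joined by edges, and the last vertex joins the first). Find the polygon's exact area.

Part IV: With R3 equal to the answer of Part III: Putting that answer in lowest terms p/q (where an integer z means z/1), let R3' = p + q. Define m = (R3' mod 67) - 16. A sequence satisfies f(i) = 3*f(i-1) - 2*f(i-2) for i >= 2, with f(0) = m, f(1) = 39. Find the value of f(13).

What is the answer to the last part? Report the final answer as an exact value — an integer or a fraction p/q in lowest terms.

Part I: a(3) = 3*(46) - 3*(-29) + 3*(-29) = 138; iterating: a(3)=138, a(4)=189, a(5)=291, a(6)=720, a(7)=1854, a(8)=4275, a(9)=9423, a(10)=21006, a(11)=47574, a(12)=107973, a(13)=244215, a(14)=551448, a(15)=1245618, a(16)=2815155, a(17)=6362955; answer 6362955
Part II: R1 = 6362955; w = 4; remainder = value at the root: -2*(4)^3 + 5*(4)^2 + 9*(4)^1 + 8 = (-128) + (80) + (36) + (8) = -4; answer -4
Part III: R2 = -4; d = 36; cross terms: (-21*-38 - 31*-8)=1046, (31*36 - 19*-38)=1838, (19*7 - -12*36)=565, (-12*11 - -26*7)=50, (-26*-8 - -21*11)=439; twice the area = |3938| = 3938; area = 1969; answer 1969
Part IV: R3 = 1969; threaded value p + q = 1970; m = 11; f(2) = 3*(39) - 2*(11) = 95; iterating: f(2)=95, f(3)=207, f(4)=431, f(5)=879, f(6)=1775, f(7)=3567, f(8)=7151, f(9)=14319, f(10)=28655, f(11)=57327, f(12)=114671, f(13)=229359; answer 229359

229359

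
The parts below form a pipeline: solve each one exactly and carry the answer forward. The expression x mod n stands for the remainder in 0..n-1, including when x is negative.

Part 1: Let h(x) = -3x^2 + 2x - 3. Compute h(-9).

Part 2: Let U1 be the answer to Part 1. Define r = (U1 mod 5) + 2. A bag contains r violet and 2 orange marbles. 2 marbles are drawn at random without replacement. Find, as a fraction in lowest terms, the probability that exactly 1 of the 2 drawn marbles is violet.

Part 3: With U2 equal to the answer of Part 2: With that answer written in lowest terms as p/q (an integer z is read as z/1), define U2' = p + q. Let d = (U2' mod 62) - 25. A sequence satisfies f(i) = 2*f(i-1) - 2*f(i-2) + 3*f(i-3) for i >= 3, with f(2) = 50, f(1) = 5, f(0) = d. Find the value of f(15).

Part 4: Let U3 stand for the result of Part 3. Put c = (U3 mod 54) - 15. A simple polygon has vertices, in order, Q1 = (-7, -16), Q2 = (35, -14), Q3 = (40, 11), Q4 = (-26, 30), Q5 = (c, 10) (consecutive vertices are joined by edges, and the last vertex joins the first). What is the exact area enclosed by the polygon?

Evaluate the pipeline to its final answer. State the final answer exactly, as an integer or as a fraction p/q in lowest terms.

2899/2

Part 1: -3*(-9)^2 + 2*(-9)^1 - 3 = (-243) + (-18) + (-3) = -264; answer -264
Part 2: U1 = -264; r = 3; total draws C(5,2) = 10; favorable C(3,1)*C(2,1) = 6; P = 3/5; answer 3/5
Part 3: U2 = 3/5; threaded value p + q = 8; d = -17; f(3) = 2*(50) - 2*(5) + 3*(-17) = 39; iterating: f(3)=39, f(4)=-7, f(5)=58, f(6)=247, f(7)=357, f(8)=394, f(9)=815, f(10)=1913, f(11)=3378, f(12)=5375, f(13)=9733, f(14)=18850, f(15)=34359; answer 34359
Part 4: U3 = 34359; c = 0; cross terms: (-7*-14 - 35*-16)=658, (35*11 - 40*-14)=945, (40*30 - -26*11)=1486, (-26*10 - 0*30)=-260, (0*-16 - -7*10)=70; twice the area = |2899| = 2899; area = 2899/2; answer 2899/2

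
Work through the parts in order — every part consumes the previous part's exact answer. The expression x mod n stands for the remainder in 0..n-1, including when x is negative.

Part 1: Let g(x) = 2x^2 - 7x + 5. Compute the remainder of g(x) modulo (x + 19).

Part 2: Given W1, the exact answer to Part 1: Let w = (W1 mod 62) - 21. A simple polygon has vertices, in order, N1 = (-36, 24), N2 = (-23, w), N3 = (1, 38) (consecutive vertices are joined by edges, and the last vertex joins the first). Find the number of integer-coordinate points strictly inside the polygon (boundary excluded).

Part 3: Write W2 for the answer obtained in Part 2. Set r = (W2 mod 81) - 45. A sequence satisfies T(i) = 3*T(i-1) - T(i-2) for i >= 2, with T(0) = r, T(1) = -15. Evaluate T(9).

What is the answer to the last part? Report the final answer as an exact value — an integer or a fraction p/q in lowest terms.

-68370

Part 1: remainder = value at the root: 2*(-19)^2 - 7*(-19)^1 + 5 = (722) + (133) + (5) = 860; answer 860
Part 2: W1 = 860; w = 33; cross terms: (-36*33 - -23*24)=-636, (-23*38 - 1*33)=-907, (1*24 - -36*38)=1392; twice the area = |-151| = 151; area = 151/2; boundary points = 1 + 1 + 1 = 3; strictly interior points = area - boundary/2 + 1 = 75; answer 75
Part 3: W2 = 75; r = 30; T(2) = 3*(-15) - 1*(30) = -75; iterating: T(2)=-75, T(3)=-210, T(4)=-555, T(5)=-1455, T(6)=-3810, T(7)=-9975, T(8)=-26115, T(9)=-68370; answer -68370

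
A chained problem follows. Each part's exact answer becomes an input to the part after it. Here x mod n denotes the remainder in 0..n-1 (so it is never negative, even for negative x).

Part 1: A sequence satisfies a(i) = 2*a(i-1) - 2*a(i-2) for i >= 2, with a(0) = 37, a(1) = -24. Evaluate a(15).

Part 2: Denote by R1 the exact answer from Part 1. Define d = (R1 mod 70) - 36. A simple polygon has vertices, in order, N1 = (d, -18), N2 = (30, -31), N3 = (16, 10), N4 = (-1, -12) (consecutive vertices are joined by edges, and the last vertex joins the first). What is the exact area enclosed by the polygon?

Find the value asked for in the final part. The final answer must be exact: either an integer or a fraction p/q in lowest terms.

795

Part 1: a(2) = 2*(-24) - 2*(37) = -122; iterating: a(2)=-122, a(3)=-196, a(4)=-148, a(5)=96, a(6)=488, a(7)=784, a(8)=592, a(9)=-384, a(10)=-1952, a(11)=-3136, a(12)=-2368, a(13)=1536, a(14)=7808, a(15)=12544; answer 12544
Part 2: R1 = 12544; d = -22; cross terms: (-22*-31 - 30*-18)=1222, (30*10 - 16*-31)=796, (16*-12 - -1*10)=-182, (-1*-18 - -22*-12)=-246; twice the area = |1590| = 1590; area = 795; answer 795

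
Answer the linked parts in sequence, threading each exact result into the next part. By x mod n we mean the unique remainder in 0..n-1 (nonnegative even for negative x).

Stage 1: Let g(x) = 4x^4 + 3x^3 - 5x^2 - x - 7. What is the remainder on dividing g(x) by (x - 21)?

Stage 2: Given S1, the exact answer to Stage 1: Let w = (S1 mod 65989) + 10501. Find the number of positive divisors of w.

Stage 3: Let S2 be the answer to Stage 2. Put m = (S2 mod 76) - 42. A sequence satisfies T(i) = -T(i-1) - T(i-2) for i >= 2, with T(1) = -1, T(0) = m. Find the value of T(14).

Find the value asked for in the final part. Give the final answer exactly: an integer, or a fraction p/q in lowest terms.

39

Stage 1: remainder = value at the root: 4*(21)^4 + 3*(21)^3 - 5*(21)^2 - 1*(21)^1 - 7 = (777924) + (27783) + (-2205) + (-21) + (-7) = 803474; answer 803474
Stage 2: S1 = 803474; w = 22107; 22107 = 3 * 7369; number of divisors = (1+1) * (1+1) = 4; answer 4
Stage 3: S2 = 4; m = -38; T(2) = -1*(-1) - 1*(-38) = 39; iterating: T(2)=39, T(3)=-38, T(4)=-1, T(5)=39, T(6)=-38, T(7)=-1, T(8)=39, T(9)=-38, T(10)=-1, T(11)=39, T(12)=-38, T(13)=-1, T(14)=39; answer 39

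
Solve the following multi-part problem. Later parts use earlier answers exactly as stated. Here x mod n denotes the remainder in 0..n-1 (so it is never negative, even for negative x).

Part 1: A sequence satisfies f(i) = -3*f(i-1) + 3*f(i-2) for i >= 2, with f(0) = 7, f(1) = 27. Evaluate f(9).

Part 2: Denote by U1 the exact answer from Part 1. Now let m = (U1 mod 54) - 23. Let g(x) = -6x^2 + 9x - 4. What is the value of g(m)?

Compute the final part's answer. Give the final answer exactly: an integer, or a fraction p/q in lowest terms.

-64

Part 1: f(2) = -3*(27) + 3*(7) = -60; iterating: f(2)=-60, f(3)=261, f(4)=-963, f(5)=3672, f(6)=-13905, f(7)=52731, f(8)=-199908, f(9)=757917; answer 757917
Part 2: U1 = 757917; m = 4; -6*(4)^2 + 9*(4)^1 - 4 = (-96) + (36) + (-4) = -64; answer -64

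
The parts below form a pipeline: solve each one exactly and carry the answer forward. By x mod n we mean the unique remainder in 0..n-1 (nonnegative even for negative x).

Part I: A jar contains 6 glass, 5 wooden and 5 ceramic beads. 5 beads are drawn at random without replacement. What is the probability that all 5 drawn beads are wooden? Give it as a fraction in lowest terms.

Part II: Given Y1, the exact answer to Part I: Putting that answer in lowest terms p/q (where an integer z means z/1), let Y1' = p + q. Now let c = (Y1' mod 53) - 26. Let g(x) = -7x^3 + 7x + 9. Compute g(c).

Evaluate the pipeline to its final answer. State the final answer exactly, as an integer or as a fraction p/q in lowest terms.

Part I: total draws C(16,5) = 4368; favorable C(5,5) = 1; P = 1/4368; answer 1/4368
Part II: Y1 = 1/4368; threaded value p + q = 4369; c = -3; -7*(-3)^3 + 7*(-3)^1 + 9 = (189) + (-21) + (9) = 177; answer 177

177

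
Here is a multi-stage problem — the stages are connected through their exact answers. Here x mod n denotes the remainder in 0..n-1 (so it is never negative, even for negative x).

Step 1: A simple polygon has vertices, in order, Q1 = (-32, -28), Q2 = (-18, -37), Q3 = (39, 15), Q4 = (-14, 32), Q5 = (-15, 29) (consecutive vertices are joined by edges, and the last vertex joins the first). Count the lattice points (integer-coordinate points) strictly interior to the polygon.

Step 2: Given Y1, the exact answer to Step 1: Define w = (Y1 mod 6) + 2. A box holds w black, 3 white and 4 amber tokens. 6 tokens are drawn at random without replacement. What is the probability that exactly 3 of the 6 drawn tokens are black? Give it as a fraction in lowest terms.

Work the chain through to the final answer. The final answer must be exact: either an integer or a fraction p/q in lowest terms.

1/6

Step 1: cross terms: (-32*-37 - -18*-28)=680, (-18*15 - 39*-37)=1173, (39*32 - -14*15)=1458, (-14*29 - -15*32)=74, (-15*-28 - -32*29)=1348; twice the area = |4733| = 4733; area = 4733/2; boundary points = 1 + 1 + 1 + 1 + 1 = 5; strictly interior points = area - boundary/2 + 1 = 2365; answer 2365
Step 2: Y1 = 2365; w = 3; total draws C(10,6) = 210; favorable C(3,3)*C(7,3) = 35; P = 1/6; answer 1/6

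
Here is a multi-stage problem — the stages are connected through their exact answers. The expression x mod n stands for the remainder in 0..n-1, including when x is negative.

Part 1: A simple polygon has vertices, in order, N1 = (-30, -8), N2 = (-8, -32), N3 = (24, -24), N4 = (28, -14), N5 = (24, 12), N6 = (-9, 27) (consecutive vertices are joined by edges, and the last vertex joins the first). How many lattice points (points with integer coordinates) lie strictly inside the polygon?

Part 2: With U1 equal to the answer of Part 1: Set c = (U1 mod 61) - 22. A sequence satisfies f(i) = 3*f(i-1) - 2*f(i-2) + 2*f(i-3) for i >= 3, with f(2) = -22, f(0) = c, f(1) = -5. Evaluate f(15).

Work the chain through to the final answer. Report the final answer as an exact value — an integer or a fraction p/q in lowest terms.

-383870

Part 1: cross terms: (-30*-32 - -8*-8)=896, (-8*-24 - 24*-32)=960, (24*-14 - 28*-24)=336, (28*12 - 24*-14)=672, (24*27 - -9*12)=756, (-9*-8 - -30*27)=882; twice the area = |4502| = 4502; area = 2251; boundary points = 2 + 8 + 2 + 2 + 3 + 7 = 24; strictly interior points = area - boundary/2 + 1 = 2240; answer 2240
Part 2: U1 = 2240; c = 22; f(3) = 3*(-22) - 2*(-5) + 2*(22) = -12; iterating: f(3)=-12, f(4)=-2, f(5)=-26, f(6)=-98, f(7)=-246, f(8)=-594, f(9)=-1486, f(10)=-3762, f(11)=-9502, f(12)=-23954, f(13)=-60382, f(14)=-152242, f(15)=-383870; answer -383870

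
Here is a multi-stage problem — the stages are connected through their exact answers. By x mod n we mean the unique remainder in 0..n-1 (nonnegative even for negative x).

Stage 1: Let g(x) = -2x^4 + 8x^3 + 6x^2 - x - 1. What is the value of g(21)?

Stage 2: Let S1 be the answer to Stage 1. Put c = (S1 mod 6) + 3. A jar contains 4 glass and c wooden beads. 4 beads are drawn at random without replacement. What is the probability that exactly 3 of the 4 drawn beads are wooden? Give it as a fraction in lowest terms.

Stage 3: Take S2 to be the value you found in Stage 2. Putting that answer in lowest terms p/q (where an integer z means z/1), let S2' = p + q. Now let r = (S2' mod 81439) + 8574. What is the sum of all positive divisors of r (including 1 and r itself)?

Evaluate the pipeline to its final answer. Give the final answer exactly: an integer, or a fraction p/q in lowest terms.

Stage 1: -2*(21)^4 + 8*(21)^3 + 6*(21)^2 - 1*(21)^1 - 1 = (-388962) + (74088) + (2646) + (-21) + (-1) = -312250; answer -312250
Stage 2: S1 = -312250; c = 5; total draws C(9,4) = 126; favorable C(5,3)*C(4,1) = 40; P = 20/63; answer 20/63
Stage 3: S2 = 20/63; threaded value p + q = 83; r = 8657; 8657 = 11 * 787; sigma = (1 + 11) * (1 + 787) = 12 * 788 = 9456; answer 9456

9456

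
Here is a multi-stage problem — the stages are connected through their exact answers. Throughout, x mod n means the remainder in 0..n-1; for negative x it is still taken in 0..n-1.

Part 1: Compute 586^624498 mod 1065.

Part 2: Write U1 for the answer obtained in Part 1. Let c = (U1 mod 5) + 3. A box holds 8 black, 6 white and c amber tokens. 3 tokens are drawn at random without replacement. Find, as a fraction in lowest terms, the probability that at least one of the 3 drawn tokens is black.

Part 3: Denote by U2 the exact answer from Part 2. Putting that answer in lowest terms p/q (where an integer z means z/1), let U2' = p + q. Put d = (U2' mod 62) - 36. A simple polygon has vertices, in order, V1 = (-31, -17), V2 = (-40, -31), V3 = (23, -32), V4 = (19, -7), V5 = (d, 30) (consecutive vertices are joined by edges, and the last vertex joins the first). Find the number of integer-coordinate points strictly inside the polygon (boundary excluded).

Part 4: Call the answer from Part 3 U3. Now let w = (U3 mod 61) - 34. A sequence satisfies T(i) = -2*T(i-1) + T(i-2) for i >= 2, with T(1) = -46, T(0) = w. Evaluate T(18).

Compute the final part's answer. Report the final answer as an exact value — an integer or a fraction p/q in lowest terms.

118276837

Part 1: squarings mod 1065: 586^1=586, 586^2=466, 586^4=961, 586^8=166, 586^16=931, 586^32=916, 586^64=901, 586^128=271, 586^256=1021, 586^512=871, 586^1024=361, 586^2048=391, 586^4096=586, 586^8192=466, 586^16384=961, 586^32768=166, 586^65536=931, 586^131072=916, 586^262144=901, 586^524288=271; 586^624498 = 586^2 * 586^16 * 586^32 * 586^64 * 586^256 * 586^512 * 586^1024 * 586^32768 * 586^65536 * 586^524288 = 196 (mod 1065); answer 196
Part 2: U1 = 196; c = 4; total draws C(18,3) = 816; complement C(10,3) = 120; favorable 816 - 120 = 696; P = 29/34; answer 29/34
Part 3: U2 = 29/34; threaded value p + q = 63; d = -35; cross terms: (-31*-31 - -40*-17)=281, (-40*-32 - 23*-31)=1993, (23*-7 - 19*-32)=447, (19*30 - -35*-7)=325, (-35*-17 - -31*30)=1525; twice the area = |4571| = 4571; area = 4571/2; boundary points = 1 + 1 + 1 + 1 + 1 = 5; strictly interior points = area - boundary/2 + 1 = 2284; answer 2284
Part 4: U3 = 2284; w = -7; T(2) = -2*(-46) + 1*(-7) = 85; iterating: T(2)=85, T(3)=-216, T(4)=517, T(5)=-1250, T(6)=3017, T(7)=-7284, T(8)=17585, T(9)=-42454, T(10)=102493, T(11)=-247440, T(12)=597373, T(13)=-1442186, T(14)=3481745, T(15)=-8405676, T(16)=20293097, T(17)=-48991870, T(18)=118276837; answer 118276837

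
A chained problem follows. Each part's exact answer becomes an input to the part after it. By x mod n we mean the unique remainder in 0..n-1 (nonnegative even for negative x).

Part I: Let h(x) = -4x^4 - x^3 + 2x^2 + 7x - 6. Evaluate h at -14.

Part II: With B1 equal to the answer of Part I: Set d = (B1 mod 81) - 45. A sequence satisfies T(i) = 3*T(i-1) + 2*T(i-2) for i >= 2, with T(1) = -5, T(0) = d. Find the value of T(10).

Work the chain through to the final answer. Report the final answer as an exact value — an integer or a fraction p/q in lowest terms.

Part I: -4*(-14)^4 - 1*(-14)^3 + 2*(-14)^2 + 7*(-14)^1 - 6 = (-153664) + (2744) + (392) + (-98) + (-6) = -150632; answer -150632
Part II: B1 = -150632; d = -17; T(2) = 3*(-5) + 2*(-17) = -49; iterating: T(2)=-49, T(3)=-157, T(4)=-569, T(5)=-2021, T(6)=-7201, T(7)=-25645, T(8)=-91337, T(9)=-325301, T(10)=-1158577; answer -1158577

-1158577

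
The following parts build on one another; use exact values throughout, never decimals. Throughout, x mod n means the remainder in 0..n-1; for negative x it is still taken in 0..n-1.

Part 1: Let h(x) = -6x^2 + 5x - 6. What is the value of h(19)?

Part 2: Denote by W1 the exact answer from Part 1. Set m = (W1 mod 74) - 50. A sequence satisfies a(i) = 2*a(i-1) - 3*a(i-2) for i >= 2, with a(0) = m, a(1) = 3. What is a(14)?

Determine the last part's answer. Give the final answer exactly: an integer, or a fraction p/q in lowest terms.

10821

Part 1: -6*(19)^2 + 5*(19)^1 - 6 = (-2166) + (95) + (-6) = -2077; answer -2077
Part 2: W1 = -2077; m = 19; a(2) = 2*(3) - 3*(19) = -51; iterating: a(2)=-51, a(3)=-111, a(4)=-69, a(5)=195, a(6)=597, a(7)=609, a(8)=-573, a(9)=-2973, a(10)=-4227, a(11)=465, a(12)=13611, a(13)=25827, a(14)=10821; answer 10821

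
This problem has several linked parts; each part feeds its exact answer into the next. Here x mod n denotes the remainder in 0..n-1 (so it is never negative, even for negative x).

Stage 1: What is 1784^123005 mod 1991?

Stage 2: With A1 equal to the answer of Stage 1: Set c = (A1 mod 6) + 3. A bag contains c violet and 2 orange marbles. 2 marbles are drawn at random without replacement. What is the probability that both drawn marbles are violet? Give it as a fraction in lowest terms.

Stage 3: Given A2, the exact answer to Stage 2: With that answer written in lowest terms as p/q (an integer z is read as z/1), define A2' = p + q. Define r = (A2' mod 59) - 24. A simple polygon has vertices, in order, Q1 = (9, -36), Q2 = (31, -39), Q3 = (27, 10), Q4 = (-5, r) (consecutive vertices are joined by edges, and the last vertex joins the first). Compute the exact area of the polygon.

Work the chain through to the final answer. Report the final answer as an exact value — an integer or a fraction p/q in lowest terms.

Stage 1: squarings mod 1991: 1784^1=1784, 1784^2=1038, 1784^4=313, 1784^8=410, 1784^16=856, 1784^32=48, 1784^64=313, 1784^128=410, 1784^256=856, 1784^512=48, 1784^1024=313, 1784^2048=410, 1784^4096=856, 1784^8192=48, 1784^16384=313, 1784^32768=410, 1784^65536=856; 1784^123005 = 1784^1 * 1784^4 * 1784^8 * 1784^16 * 1784^32 * 1784^64 * 1784^8192 * 1784^16384 * 1784^32768 * 1784^65536 = 912 (mod 1991); answer 912
Stage 2: A1 = 912; c = 3; total draws C(5,2) = 10; favorable C(3,2) = 3; P = 3/10; answer 3/10
Stage 3: A2 = 3/10; threaded value p + q = 13; r = -11; cross terms: (9*-39 - 31*-36)=765, (31*10 - 27*-39)=1363, (27*-11 - -5*10)=-247, (-5*-36 - 9*-11)=279; twice the area = |2160| = 2160; area = 1080; answer 1080

1080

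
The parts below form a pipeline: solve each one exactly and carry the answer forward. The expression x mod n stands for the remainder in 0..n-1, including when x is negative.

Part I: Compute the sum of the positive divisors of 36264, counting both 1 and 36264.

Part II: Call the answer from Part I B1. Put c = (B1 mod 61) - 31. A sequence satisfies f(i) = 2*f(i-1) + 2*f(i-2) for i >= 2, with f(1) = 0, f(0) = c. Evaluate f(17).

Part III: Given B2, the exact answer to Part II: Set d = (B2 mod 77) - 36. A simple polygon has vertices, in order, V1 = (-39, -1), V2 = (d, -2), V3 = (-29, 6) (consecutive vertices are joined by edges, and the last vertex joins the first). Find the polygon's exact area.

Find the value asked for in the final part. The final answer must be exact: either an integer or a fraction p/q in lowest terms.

Part I: 36264 = 2^3 * 3 * 1511; sigma = (1 + 2 + 4 + 8) * (1 + 3) * (1 + 1511) = 15 * 4 * 1512 = 90720; answer 90720
Part II: B1 = 90720; c = -18; f(2) = 2*(0) + 2*(-18) = -36; iterating: f(2)=-36, f(3)=-72, f(4)=-216, f(5)=-576, f(6)=-1584, f(7)=-4320, f(8)=-11808, f(9)=-32256, f(10)=-88128, f(11)=-240768, f(12)=-657792, f(13)=-1797120, f(14)=-4909824, f(15)=-13413888, f(16)=-36647424, f(17)=-100122624; answer -100122624
Part III: B2 = -100122624; d = -22; cross terms: (-39*-2 - -22*-1)=56, (-22*6 - -29*-2)=-190, (-29*-1 - -39*6)=263; twice the area = |129| = 129; area = 129/2; answer 129/2

129/2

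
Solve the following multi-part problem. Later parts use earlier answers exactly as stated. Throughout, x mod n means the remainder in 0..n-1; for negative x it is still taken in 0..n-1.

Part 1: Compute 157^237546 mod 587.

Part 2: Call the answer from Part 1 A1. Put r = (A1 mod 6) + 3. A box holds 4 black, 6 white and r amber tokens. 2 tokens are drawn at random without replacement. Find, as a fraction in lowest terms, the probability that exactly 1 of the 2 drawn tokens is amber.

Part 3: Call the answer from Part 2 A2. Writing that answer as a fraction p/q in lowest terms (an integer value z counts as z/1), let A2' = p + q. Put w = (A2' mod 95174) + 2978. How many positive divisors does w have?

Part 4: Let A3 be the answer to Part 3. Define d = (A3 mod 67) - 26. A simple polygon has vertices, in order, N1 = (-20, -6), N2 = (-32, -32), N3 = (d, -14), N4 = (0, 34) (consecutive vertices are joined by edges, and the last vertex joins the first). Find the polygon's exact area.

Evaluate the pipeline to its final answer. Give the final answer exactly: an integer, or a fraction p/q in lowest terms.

Part 1: squarings mod 587: 157^1=157, 157^2=582, 157^4=25, 157^8=38, 157^16=270, 157^32=112, 157^64=217, 157^128=129, 157^256=205, 157^512=348, 157^1024=182, 157^2048=252, 157^4096=108, 157^8192=511, 157^16384=493, 157^32768=31, 157^65536=374, 157^131072=170; 157^237546 = 157^2 * 157^8 * 157^32 * 157^64 * 157^128 * 157^256 * 157^512 * 157^1024 * 157^2048 * 157^4096 * 157^32768 * 157^65536 * 157^131072 = 233 (mod 587); answer 233
Part 2: A1 = 233; r = 8; total draws C(18,2) = 153; favorable C(8,1)*C(10,1) = 80; P = 80/153; answer 80/153
Part 3: A2 = 80/153; threaded value p + q = 233; w = 3211; 3211 = 13^2 * 19; number of divisors = (2+1) * (1+1) = 6; answer 6
Part 4: A3 = 6; d = -20; cross terms: (-20*-32 - -32*-6)=448, (-32*-14 - -20*-32)=-192, (-20*34 - 0*-14)=-680, (0*-6 - -20*34)=680; twice the area = |256| = 256; area = 128; answer 128

128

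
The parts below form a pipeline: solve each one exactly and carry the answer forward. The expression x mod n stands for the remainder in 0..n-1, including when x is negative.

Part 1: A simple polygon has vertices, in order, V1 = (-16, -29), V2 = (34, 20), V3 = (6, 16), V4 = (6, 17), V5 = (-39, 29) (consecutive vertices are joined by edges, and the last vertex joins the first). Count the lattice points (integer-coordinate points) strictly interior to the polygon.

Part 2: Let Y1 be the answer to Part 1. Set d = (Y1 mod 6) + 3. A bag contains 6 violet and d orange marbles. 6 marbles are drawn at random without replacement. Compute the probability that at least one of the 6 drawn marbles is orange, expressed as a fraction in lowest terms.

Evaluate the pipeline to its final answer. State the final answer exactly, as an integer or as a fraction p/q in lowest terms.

461/462

Part 1: cross terms: (-16*20 - 34*-29)=666, (34*16 - 6*20)=424, (6*17 - 6*16)=6, (6*29 - -39*17)=837, (-39*-29 - -16*29)=1595; twice the area = |3528| = 3528; area = 1764; boundary points = 1 + 4 + 1 + 3 + 1 = 10; strictly interior points = area - boundary/2 + 1 = 1760; answer 1760
Part 2: Y1 = 1760; d = 5; total draws C(11,6) = 462; complement C(6,6) = 1; favorable 462 - 1 = 461; P = 461/462; answer 461/462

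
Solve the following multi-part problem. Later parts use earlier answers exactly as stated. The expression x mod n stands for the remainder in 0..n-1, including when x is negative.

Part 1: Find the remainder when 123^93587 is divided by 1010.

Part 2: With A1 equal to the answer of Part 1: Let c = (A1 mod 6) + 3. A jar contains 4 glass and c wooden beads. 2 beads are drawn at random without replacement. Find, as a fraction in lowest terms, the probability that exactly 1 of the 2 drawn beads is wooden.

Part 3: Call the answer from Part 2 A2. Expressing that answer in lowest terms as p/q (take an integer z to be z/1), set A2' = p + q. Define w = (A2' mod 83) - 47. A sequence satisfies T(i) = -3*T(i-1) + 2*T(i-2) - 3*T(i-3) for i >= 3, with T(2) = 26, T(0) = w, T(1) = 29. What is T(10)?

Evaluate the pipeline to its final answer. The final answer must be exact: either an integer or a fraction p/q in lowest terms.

Part 1: squarings mod 1010: 123^1=123, 123^2=989, 123^4=441, 123^8=561, 123^16=611, 123^32=631, 123^64=221, 123^128=361, 123^256=31, 123^512=961, 123^1024=381, 123^2048=731, 123^4096=71, 123^8192=1001, 123^16384=81, 123^32768=501, 123^65536=521; 123^93587 = 123^1 * 123^2 * 123^16 * 123^128 * 123^256 * 123^1024 * 123^2048 * 123^8192 * 123^16384 * 123^65536 = 857 (mod 1010); answer 857
Part 2: A1 = 857; c = 8; total draws C(12,2) = 66; favorable C(8,1)*C(4,1) = 32; P = 16/33; answer 16/33
Part 3: A2 = 16/33; threaded value p + q = 49; w = 2; T(3) = -3*(26) + 2*(29) - 3*(2) = -26; iterating: T(3)=-26, T(4)=43, T(5)=-259, T(6)=941, T(7)=-3470, T(8)=13069, T(9)=-48970, T(10)=183458; answer 183458

183458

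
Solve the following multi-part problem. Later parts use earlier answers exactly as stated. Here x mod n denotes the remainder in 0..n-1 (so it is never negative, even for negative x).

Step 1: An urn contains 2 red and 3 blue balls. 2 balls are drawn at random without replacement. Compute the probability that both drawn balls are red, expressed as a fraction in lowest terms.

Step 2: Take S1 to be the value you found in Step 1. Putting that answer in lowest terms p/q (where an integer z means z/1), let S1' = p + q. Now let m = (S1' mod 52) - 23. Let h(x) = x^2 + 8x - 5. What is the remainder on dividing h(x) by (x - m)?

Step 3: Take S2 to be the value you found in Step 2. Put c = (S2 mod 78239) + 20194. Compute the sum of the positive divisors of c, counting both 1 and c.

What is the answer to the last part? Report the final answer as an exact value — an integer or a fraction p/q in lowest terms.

24000

Step 1: total draws C(5,2) = 10; favorable C(2,2) = 1; P = 1/10; answer 1/10
Step 2: S1 = 1/10; threaded value p + q = 11; m = -12; remainder = value at the root: 1*(-12)^2 + 8*(-12)^1 - 5 = (144) + (-96) + (-5) = 43; answer 43
Step 3: S2 = 43; c = 20237; 20237 = 7^3 * 59; sigma = (1 + 7 + 49 + 343) * (1 + 59) = 400 * 60 = 24000; answer 24000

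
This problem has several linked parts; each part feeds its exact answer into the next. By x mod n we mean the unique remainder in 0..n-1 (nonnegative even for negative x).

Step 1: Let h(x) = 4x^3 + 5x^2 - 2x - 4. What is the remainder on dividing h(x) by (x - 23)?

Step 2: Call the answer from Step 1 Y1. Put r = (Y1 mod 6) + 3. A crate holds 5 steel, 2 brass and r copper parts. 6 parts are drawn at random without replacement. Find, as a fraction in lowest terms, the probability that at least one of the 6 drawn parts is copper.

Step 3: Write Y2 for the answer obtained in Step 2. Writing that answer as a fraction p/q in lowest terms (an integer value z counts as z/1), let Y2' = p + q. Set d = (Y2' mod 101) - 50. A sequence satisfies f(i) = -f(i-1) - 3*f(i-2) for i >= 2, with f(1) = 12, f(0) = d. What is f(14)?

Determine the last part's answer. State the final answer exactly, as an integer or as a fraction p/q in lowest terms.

Step 1: remainder = value at the root: 4*(23)^3 + 5*(23)^2 - 2*(23)^1 - 4 = (48668) + (2645) + (-46) + (-4) = 51263; answer 51263
Step 2: Y1 = 51263; r = 8; total draws C(15,6) = 5005; complement C(7,6) = 7; favorable 5005 - 7 = 4998; P = 714/715; answer 714/715
Step 3: Y2 = 714/715; threaded value p + q = 1429; d = -35; f(2) = -1*(12) - 3*(-35) = 93; iterating: f(2)=93, f(3)=-129, f(4)=-150, f(5)=537, f(6)=-87, f(7)=-1524, f(8)=1785, f(9)=2787, f(10)=-8142, f(11)=-219, f(12)=24645, f(13)=-23988, f(14)=-49947; answer -49947

-49947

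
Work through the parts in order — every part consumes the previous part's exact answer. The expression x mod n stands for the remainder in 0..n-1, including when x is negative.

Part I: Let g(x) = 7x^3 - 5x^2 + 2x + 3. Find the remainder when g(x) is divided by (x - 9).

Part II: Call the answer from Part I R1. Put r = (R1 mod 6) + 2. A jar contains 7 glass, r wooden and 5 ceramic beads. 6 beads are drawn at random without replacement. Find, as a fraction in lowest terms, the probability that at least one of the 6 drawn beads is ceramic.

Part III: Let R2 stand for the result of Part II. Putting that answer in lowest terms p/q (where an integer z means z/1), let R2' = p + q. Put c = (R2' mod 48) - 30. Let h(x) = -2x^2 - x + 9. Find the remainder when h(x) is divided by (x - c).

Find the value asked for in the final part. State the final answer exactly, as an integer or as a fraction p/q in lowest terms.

Part I: remainder = value at the root: 7*(9)^3 - 5*(9)^2 + 2*(9)^1 + 3 = (5103) + (-405) + (18) + (3) = 4719; answer 4719
Part II: R1 = 4719; r = 5; total draws C(17,6) = 12376; complement C(12,6) = 924; favorable 12376 - 924 = 11452; P = 409/442; answer 409/442
Part III: R2 = 409/442; threaded value p + q = 851; c = 5; remainder = value at the root: -2*(5)^2 - 1*(5)^1 + 9 = (-50) + (-5) + (9) = -46; answer -46

-46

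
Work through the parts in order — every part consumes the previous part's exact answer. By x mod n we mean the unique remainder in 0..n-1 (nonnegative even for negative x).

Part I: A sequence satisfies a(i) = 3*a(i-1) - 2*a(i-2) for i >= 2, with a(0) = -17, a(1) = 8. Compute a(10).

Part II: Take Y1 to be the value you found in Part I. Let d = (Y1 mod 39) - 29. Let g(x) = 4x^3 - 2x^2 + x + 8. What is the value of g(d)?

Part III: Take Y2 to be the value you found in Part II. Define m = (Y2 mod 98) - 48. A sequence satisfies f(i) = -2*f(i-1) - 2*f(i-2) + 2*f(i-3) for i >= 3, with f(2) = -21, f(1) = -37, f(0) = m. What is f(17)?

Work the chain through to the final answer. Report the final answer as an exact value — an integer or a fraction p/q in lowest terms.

-226976

Part I: a(2) = 3*(8) - 2*(-17) = 58; iterating: a(2)=58, a(3)=158, a(4)=358, a(5)=758, a(6)=1558, a(7)=3158, a(8)=6358, a(9)=12758, a(10)=25558; answer 25558
Part II: Y1 = 25558; d = -16; 4*(-16)^3 - 2*(-16)^2 + 1*(-16)^1 + 8 = (-16384) + (-512) + (-16) + (8) = -16904; answer -16904
Part III: Y2 = -16904; m = 2; f(3) = -2*(-21) - 2*(-37) + 2*(2) = 120; iterating: f(3)=120, f(4)=-272, f(5)=262, f(6)=260, f(7)=-1588, f(8)=3180, f(9)=-2664, f(10)=-4208, f(11)=20104, f(12)=-37120, f(13)=25616, f(14)=63216, f(15)=-251904, f(16)=428608, f(17)=-226976; answer -226976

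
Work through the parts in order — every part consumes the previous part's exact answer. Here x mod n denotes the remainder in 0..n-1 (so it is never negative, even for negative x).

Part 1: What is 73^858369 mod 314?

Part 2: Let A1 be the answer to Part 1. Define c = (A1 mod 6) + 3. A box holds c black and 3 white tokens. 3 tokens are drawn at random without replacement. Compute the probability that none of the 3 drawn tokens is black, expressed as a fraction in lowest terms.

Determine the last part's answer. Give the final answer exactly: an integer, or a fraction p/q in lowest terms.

Part 1: squarings mod 314: 73^1=73, 73^2=305, 73^4=81, 73^8=281, 73^16=147, 73^32=257, 73^64=109, 73^128=263, 73^256=89, 73^512=71, 73^1024=17, 73^2048=289, 73^4096=311, 73^8192=9, 73^16384=81, 73^32768=281, 73^65536=147, 73^131072=257, 73^262144=109, 73^524288=263; 73^858369 = 73^1 * 73^256 * 73^2048 * 73^4096 * 73^65536 * 73^262144 * 73^524288 = 149 (mod 314); answer 149
Part 2: A1 = 149; c = 8; total draws C(11,3) = 165; favorable C(3,3) = 1; P = 1/165; answer 1/165

1/165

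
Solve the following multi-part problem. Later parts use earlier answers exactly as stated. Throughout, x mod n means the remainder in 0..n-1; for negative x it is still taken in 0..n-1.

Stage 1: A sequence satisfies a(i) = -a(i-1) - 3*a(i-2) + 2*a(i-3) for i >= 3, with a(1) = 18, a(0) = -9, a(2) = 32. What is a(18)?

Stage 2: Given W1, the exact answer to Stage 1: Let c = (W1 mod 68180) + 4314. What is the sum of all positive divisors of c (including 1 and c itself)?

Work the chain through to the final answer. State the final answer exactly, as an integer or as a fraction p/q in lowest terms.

13272

Stage 1: a(3) = -1*(32) - 3*(18) + 2*(-9) = -104; iterating: a(3)=-104, a(4)=44, a(5)=332, a(6)=-672, a(7)=-236, a(8)=2916, a(9)=-3552, a(10)=-5668, a(11)=22156, a(12)=-12256, a(13)=-65548, a(14)=146628, a(15)=25504, a(16)=-596484, a(17)=813228, a(18)=1027232; answer 1027232
Stage 2: W1 = 1027232; c = 8846; 8846 = 2 * 4423; sigma = (1 + 2) * (1 + 4423) = 3 * 4424 = 13272; answer 13272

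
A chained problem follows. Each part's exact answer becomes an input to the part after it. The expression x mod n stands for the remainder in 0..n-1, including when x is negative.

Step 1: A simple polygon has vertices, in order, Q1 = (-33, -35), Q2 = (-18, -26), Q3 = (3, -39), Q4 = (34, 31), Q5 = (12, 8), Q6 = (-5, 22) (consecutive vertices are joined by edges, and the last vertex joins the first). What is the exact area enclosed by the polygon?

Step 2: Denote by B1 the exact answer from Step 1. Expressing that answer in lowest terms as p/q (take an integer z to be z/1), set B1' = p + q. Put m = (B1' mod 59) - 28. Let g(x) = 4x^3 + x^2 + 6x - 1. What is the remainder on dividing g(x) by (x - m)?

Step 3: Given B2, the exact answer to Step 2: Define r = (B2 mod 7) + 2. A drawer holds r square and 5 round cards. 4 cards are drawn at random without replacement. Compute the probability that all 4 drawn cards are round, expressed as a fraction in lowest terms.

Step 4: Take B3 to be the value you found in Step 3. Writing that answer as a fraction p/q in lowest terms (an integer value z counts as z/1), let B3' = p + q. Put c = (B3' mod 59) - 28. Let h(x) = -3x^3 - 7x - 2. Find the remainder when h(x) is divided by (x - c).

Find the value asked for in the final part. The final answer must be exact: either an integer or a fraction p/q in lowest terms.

36

Step 1: cross terms: (-33*-26 - -18*-35)=228, (-18*-39 - 3*-26)=780, (3*31 - 34*-39)=1419, (34*8 - 12*31)=-100, (12*22 - -5*8)=304, (-5*-35 - -33*22)=901; twice the area = |3532| = 3532; area = 1766; answer 1766
Step 2: B1 = 1766; threaded value p + q = 1767; m = 28; remainder = value at the root: 4*(28)^3 + 1*(28)^2 + 6*(28)^1 - 1 = (87808) + (784) + (168) + (-1) = 88759; answer 88759
Step 3: B2 = 88759; r = 8; total draws C(13,4) = 715; favorable C(5,4) = 5; P = 1/143; answer 1/143
Step 4: B3 = 1/143; threaded value p + q = 144; c = -2; remainder = value at the root: -3*(-2)^3 - 7*(-2)^1 - 2 = (24) + (14) + (-2) = 36; answer 36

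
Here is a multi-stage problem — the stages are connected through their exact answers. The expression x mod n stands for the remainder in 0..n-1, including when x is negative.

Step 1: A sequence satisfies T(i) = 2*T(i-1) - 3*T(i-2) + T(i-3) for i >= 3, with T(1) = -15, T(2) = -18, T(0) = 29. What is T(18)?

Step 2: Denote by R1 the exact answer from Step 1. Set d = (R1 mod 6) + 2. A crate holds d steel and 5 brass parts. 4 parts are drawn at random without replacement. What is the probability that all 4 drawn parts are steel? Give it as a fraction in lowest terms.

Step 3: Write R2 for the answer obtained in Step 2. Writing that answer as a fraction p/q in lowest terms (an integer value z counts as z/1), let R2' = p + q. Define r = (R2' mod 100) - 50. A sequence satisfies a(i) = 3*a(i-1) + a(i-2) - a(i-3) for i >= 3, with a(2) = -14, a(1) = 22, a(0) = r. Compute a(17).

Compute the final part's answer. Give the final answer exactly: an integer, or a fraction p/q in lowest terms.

171618870

Step 1: T(3) = 2*(-18) - 3*(-15) + 1*(29) = 38; iterating: T(3)=38, T(4)=115, T(5)=98, T(6)=-111, T(7)=-401, T(8)=-371, T(9)=350, T(10)=1412, T(11)=1403, T(12)=-1080, T(13)=-4957, T(14)=-5271, T(15)=3249, T(16)=17354, T(17)=19690, T(18)=-9433; answer -9433
Step 2: R1 = -9433; d = 7; total draws C(12,4) = 495; favorable C(7,4) = 35; P = 7/99; answer 7/99
Step 3: R2 = 7/99; threaded value p + q = 106; r = -44; a(3) = 3*(-14) + 1*(22) - 1*(-44) = 24; iterating: a(3)=24, a(4)=36, a(5)=146, a(6)=450, a(7)=1460, a(8)=4684, a(9)=15062, a(10)=48410, a(11)=155608, a(12)=500172, a(13)=1607714, a(14)=5167706, a(15)=16610660, a(16)=53391972, a(17)=171618870; answer 171618870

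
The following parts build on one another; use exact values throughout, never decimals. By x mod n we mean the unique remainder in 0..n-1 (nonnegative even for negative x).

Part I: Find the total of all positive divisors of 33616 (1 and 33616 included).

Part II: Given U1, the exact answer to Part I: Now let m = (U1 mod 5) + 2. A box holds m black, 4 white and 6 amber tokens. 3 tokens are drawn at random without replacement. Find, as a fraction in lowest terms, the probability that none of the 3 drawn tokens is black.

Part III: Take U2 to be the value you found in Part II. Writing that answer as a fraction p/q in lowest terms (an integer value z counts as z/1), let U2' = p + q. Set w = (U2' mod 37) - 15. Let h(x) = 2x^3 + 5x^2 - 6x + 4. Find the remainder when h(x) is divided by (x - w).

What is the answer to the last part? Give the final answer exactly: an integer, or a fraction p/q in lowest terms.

28

Part I: 33616 = 2^4 * 11 * 191; sigma = (1 + 2 + 4 + 8 + 16) * (1 + 11) * (1 + 191) = 31 * 12 * 192 = 71424; answer 71424
Part II: U1 = 71424; m = 6; total draws C(16,3) = 560; favorable C(10,3) = 120; P = 3/14; answer 3/14
Part III: U2 = 3/14; threaded value p + q = 17; w = 2; remainder = value at the root: 2*(2)^3 + 5*(2)^2 - 6*(2)^1 + 4 = (16) + (20) + (-12) + (4) = 28; answer 28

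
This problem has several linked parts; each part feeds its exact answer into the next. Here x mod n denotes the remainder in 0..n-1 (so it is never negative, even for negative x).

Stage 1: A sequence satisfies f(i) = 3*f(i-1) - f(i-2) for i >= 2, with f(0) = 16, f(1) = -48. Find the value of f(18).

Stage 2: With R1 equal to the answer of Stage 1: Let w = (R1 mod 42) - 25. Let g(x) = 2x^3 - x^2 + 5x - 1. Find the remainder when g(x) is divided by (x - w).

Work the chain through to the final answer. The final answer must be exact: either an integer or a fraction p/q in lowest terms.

Stage 1: f(2) = 3*(-48) - 1*(16) = -160; iterating: f(2)=-160, f(3)=-432, f(4)=-1136, f(5)=-2976, f(6)=-7792, f(7)=-20400, f(8)=-53408, f(9)=-139824, f(10)=-366064, f(11)=-958368, f(12)=-2509040, f(13)=-6568752, f(14)=-17197216, f(15)=-45022896, f(16)=-117871472, f(17)=-308591520, f(18)=-807903088; answer -807903088
Stage 2: R1 = -807903088; w = -17; remainder = value at the root: 2*(-17)^3 - 1*(-17)^2 + 5*(-17)^1 - 1 = (-9826) + (-289) + (-85) + (-1) = -10201; answer -10201

-10201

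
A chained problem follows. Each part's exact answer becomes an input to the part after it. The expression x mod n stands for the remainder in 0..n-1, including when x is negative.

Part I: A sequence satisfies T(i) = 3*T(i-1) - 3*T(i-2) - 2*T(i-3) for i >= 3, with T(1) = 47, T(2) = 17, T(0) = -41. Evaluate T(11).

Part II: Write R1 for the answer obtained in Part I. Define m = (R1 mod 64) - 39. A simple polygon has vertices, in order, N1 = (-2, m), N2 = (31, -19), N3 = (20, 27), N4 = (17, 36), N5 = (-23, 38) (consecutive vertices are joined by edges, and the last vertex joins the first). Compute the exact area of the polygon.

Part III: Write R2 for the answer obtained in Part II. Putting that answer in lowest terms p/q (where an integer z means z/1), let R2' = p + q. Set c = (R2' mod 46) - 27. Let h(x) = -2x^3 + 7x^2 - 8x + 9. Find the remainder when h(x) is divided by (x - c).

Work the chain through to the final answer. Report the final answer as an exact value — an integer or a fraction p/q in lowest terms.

-954

Part I: T(3) = 3*(17) - 3*(47) - 2*(-41) = -8; iterating: T(3)=-8, T(4)=-169, T(5)=-517, T(6)=-1028, T(7)=-1195, T(8)=533, T(9)=7240, T(10)=22511, T(11)=44747; answer 44747
Part II: R1 = 44747; m = -28; cross terms: (-2*-19 - 31*-28)=906, (31*27 - 20*-19)=1217, (20*36 - 17*27)=261, (17*38 - -23*36)=1474, (-23*-28 - -2*38)=720; twice the area = |4578| = 4578; area = 2289; answer 2289
Part III: R2 = 2289; threaded value p + q = 2290; c = 9; remainder = value at the root: -2*(9)^3 + 7*(9)^2 - 8*(9)^1 + 9 = (-1458) + (567) + (-72) + (9) = -954; answer -954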